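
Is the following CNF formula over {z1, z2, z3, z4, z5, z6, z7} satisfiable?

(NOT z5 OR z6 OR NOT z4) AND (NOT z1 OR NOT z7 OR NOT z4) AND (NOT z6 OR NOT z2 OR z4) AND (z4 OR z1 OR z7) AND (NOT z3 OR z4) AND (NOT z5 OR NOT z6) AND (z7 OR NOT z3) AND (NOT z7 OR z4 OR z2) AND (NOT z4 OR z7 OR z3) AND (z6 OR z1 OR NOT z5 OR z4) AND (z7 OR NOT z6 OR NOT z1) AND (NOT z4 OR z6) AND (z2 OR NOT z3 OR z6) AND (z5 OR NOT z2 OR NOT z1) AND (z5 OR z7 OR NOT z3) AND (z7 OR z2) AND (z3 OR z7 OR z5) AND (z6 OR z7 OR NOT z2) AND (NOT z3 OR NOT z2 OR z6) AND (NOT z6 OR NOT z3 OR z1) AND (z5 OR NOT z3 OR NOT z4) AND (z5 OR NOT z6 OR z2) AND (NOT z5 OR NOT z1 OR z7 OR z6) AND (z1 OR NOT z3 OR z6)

Try z3 = false.
Try z5 = false.
From the singleton clause (z7), z7 = true.
Try z1 = false.
Try z4 = false.
From the singleton clause (z2), z2 = true.
From the singleton clause (NOT z6), z6 = false.
This assignment satisfies each clause.
A satisfying assignment: z1 ↦ false; z2 ↦ true; z3 ↦ false; z4 ↦ false; z5 ↦ false; z6 ↦ false; z7 ↦ true.

Satisfiable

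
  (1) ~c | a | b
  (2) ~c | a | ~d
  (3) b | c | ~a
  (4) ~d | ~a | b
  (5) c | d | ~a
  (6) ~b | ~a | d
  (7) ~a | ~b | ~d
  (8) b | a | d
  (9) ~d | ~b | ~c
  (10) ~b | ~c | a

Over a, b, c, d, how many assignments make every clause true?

4

There are 2^4 = 16 truth assignments over (a, b, c, d).
Split on d. With d = 1, the clauses containing d are satisfied and ~d drops from the rest; 2 of the 2^3 = 8 assignments to the other variables satisfy what remains.
With d = 0, by the same count on the reduced clause set, 2 assignments work.
(One model: a=F, b=F, c=F, d=T.)
Total: 2 + 2 = 4.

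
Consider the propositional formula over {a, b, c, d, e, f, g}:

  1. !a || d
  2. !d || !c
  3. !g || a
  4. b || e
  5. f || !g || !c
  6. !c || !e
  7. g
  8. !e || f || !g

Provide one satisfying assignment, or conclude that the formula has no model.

a ↦ true,  b ↦ true,  c ↦ false,  d ↦ true,  e ↦ false,  f ↦ false,  g ↦ true

(g) alone gives g = true.
(a) alone gives a = true.
(d) alone gives d = true.
(!c) alone gives c = false.
Try b = true.
Try e = false.
All clauses hold; f can take either value.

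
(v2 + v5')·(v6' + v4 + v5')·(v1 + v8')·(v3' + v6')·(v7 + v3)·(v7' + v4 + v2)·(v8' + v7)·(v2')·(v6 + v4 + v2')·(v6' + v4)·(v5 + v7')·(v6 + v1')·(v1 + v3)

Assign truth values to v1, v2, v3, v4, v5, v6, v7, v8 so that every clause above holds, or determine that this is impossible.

The clause (v2') is unit, so v2 = 0.
The clause (v5') is unit, so v5 = 0.
The clause (v7') is unit, so v7 = 0.
The clause (v3) is unit, so v3 = 1.
The clause (v6') is unit, so v6 = 0.
The clause (v8') is unit, so v8 = 0.
The clause (v1') is unit, so v1 = 0.
All clauses hold; v4 can take either value.

v1 ↦ 0,  v2 ↦ 0,  v3 ↦ 1,  v4 ↦ 1,  v5 ↦ 0,  v6 ↦ 0,  v7 ↦ 0,  v8 ↦ 0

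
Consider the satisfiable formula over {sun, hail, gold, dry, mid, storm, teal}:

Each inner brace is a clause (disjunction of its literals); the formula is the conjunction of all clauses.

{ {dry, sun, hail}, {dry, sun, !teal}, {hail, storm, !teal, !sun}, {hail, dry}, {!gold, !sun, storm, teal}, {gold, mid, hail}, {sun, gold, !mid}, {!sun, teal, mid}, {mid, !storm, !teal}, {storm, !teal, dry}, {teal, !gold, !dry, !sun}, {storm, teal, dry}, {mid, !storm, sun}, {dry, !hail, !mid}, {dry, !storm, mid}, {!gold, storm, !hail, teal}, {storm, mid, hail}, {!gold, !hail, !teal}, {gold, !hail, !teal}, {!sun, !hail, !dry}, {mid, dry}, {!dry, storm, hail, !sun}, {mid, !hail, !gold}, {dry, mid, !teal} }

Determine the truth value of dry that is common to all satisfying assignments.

True

Suppose dry = false.
From the singleton clause (hail), hail = true.
From the singleton clause (!mid), mid = false.
That conflicts with the unit clause (mid).
So every satisfying assignment has dry = True.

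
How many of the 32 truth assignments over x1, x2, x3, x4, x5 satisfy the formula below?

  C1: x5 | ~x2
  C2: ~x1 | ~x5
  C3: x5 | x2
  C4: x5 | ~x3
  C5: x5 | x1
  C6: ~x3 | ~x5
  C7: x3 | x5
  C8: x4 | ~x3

There are 2^5 = 32 truth assignments over (x1, x2, x3, x4, x5).
Split on x2. With x2 = 1, the clauses containing x2 are satisfied and ~x2 drops from the rest; 2 of the 2^4 = 16 assignments to the other variables satisfy what remains.
With x2 = 0, by the same count on the reduced clause set, 2 assignments work.
(One model: x1=F, x2=F, x3=F, x4=F, x5=T.)
Total: 2 + 2 = 4.

4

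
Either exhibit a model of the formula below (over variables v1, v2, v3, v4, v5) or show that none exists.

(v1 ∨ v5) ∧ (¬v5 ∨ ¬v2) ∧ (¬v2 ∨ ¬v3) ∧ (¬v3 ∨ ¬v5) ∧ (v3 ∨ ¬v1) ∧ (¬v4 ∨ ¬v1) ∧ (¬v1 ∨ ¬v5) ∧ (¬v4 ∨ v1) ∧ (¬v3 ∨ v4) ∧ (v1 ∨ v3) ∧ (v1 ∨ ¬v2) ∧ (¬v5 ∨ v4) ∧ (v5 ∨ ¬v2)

UNSATISFIABLE

Branch on v1: set v1 = True.
Unit clause (v3) forces v3 = True.
Unit clause (¬v2) forces v2 = False.
Unit clause (¬v5) forces v5 = False.
Unit clause (¬v4) forces v4 = False.
But (v4) is also a unit clause — contradiction.
So v1 must be the other value — set v1 = False.
Unit clause (v5) forces v5 = True.
Unit clause (¬v2) forces v2 = False.
Unit clause (¬v3) forces v3 = False.
But (v3) is also a unit clause — contradiction.
Neither v1 = True nor v1 = False works.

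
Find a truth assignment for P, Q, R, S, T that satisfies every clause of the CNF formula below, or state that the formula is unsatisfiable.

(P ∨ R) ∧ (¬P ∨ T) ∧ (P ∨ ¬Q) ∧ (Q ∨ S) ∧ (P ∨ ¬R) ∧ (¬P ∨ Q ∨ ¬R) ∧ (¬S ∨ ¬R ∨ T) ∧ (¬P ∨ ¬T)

Suppose P = True.
From the singleton clause (T), T = True.
But (¬T) is also a unit clause — contradiction.
So P must be the other value — set P = False.
From the singleton clause (R), R = True.
But (¬R) is also a unit clause — contradiction.
Neither P = True nor P = False works.

UNSATISFIABLE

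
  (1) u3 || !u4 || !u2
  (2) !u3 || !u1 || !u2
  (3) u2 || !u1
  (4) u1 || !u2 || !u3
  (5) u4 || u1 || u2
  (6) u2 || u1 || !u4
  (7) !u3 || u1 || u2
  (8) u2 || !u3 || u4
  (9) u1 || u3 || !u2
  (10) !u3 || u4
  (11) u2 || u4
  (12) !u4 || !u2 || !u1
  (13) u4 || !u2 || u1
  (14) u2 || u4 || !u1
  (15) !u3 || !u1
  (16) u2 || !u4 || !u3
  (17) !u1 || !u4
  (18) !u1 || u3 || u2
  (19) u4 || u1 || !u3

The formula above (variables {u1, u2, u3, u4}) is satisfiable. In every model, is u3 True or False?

False

Suppose u3 = true.
From the singleton clause (u4), u4 = true.
From the singleton clause (!u1), u1 = false.
From the singleton clause (!u2), u2 = false.
That conflicts with the unit clause (u2).
So every satisfying assignment has u3 = False.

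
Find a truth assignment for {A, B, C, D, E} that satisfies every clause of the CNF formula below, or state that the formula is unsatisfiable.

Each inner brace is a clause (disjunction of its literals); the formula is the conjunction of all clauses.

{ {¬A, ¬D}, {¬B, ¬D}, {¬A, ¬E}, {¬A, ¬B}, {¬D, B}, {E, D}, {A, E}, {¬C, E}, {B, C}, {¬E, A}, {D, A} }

UNSATISFIABLE

Case A = False:
Unit clause (E) forces E = True.
Now (¬E) is unsatisfied and unit — conflict.
Backtrack on A: now try A = True.
Unit clause (¬D) forces D = False.
Unit clause (¬E) forces E = False.
Now (E) is unsatisfied and unit — conflict.
Either choice for A ends in contradiction.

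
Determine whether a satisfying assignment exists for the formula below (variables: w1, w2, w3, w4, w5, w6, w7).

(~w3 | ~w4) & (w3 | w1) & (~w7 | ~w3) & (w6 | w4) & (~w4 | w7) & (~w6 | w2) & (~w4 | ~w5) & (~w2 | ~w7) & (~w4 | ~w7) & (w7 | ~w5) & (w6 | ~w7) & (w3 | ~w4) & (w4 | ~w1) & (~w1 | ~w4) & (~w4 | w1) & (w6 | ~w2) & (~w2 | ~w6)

Case w3 = 0:
From the singleton clause (w1), w1 = 1.
From the singleton clause (~w4), w4 = 0.
But (w4) is also a unit clause — contradiction.
So w3 must be the other value — set w3 = 1.
From the singleton clause (~w4), w4 = 0.
From the singleton clause (~w7), w7 = 0.
From the singleton clause (w6), w6 = 1.
From the singleton clause (w2), w2 = 1.
But (~w2) is also a unit clause — contradiction.
Neither w3 = 1 nor w3 = 0 works.
No assignment satisfies every clause.

No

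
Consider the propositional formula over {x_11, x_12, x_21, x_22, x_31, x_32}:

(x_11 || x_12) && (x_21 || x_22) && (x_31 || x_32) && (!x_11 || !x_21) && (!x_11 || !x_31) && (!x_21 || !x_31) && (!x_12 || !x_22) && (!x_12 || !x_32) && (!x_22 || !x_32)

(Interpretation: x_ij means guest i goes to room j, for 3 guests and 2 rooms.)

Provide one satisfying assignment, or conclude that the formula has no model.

Case x_11 = true:
Unit clause (!x_21) forces x_21 = false.
Unit clause (x_22) forces x_22 = true.
Unit clause (!x_31) forces x_31 = false.
Unit clause (x_32) forces x_32 = true.
Now (!x_32) is unsatisfied and unit — conflict.
Backtrack on x_11: now try x_11 = false.
Unit clause (x_12) forces x_12 = true.
Unit clause (!x_22) forces x_22 = false.
Unit clause (x_21) forces x_21 = true.
Unit clause (!x_31) forces x_31 = false.
Unit clause (x_32) forces x_32 = true.
Now (!x_32) is unsatisfied and unit — conflict.
Both values of x_11 lead to a conflict.

UNSATISFIABLE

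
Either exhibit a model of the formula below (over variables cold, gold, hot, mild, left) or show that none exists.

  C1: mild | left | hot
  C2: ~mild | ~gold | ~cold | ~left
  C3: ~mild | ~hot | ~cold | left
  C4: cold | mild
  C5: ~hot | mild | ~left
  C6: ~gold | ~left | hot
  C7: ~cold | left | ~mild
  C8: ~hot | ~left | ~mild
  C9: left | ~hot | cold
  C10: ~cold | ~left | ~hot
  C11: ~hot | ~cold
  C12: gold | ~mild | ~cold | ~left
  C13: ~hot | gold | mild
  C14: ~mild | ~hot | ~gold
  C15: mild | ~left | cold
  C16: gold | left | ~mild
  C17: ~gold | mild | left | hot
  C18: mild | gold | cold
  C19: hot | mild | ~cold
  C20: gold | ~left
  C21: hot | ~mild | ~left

cold ↦ 0, gold ↦ 1, hot ↦ 0, mild ↦ 1, left ↦ 0

Suppose cold = 0.
(mild) alone gives mild = 1.
Suppose hot = 0.
(~left) alone gives left = 0.
(gold) alone gives gold = 1.
Every clause now holds.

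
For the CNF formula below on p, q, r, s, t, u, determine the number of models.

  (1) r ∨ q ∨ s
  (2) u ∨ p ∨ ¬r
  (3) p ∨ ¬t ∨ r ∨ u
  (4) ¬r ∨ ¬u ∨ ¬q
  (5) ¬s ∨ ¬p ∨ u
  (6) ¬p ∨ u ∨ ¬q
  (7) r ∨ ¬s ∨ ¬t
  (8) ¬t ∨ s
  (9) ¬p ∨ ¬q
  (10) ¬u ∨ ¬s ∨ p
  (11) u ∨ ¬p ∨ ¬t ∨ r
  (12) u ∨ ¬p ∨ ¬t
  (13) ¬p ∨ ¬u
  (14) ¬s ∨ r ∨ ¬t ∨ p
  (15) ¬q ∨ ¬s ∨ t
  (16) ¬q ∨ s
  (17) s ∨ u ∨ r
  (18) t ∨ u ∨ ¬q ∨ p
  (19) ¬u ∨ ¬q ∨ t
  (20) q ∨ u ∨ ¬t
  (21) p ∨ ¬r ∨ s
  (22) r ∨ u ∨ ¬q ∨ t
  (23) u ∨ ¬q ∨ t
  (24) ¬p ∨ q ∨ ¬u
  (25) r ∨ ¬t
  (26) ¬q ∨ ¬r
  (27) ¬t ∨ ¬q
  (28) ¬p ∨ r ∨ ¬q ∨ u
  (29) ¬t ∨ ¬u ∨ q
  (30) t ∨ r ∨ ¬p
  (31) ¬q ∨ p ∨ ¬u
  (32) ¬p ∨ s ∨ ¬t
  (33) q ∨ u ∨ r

1

There are 2^6 = 64 truth assignments over (p, q, r, s, t, u).
Split on u. With u = True, the clauses containing u are satisfied and ¬u drops from the rest; 0 of the 2^5 = 32 assignments to the other variables satisfy what remains.
With u = False, by the same count on the reduced clause set, 1 assignment works.
(One model: p=T, q=F, r=T, s=F, t=F, u=F.)
Total: 0 + 1 = 1.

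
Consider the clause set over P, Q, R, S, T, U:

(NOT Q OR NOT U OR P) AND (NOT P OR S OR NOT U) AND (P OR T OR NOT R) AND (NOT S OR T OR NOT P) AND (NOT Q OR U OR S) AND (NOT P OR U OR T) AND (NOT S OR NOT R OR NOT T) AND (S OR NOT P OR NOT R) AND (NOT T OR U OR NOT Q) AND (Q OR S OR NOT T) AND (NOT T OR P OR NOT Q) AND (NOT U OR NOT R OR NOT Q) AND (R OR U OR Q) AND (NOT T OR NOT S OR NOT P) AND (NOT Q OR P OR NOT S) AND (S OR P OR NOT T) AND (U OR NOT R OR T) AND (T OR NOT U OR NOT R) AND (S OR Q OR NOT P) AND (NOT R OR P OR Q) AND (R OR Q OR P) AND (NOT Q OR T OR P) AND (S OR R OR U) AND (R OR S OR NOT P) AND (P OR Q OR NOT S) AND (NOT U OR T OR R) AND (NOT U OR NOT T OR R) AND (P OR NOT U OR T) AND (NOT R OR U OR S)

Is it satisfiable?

Case Q = false:
Case S = true:
Unit clause (P) forces P = true.
Unit clause (T) forces T = true.
That conflicts with the unit clause (NOT T).
Undo S and try S = false.
Unit clause (NOT T) forces T = false.
Unit clause (NOT P) forces P = false.
Unit clause (NOT R) forces R = false.
That conflicts with the unit clause (R).
Either choice for S ends in contradiction.
Undo Q and try Q = true.
Case U = false:
Unit clause (S) forces S = true.
Unit clause (NOT T) forces T = false.
Unit clause (NOT P) forces P = false.
That conflicts with the unit clause (P).
Undo U and try U = true.
Unit clause (P) forces P = true.
Unit clause (S) forces S = true.
Unit clause (T) forces T = true.
That conflicts with the unit clause (NOT T).
Either choice for U ends in contradiction.
Either choice for Q ends in contradiction.
No assignment satisfies every clause.

No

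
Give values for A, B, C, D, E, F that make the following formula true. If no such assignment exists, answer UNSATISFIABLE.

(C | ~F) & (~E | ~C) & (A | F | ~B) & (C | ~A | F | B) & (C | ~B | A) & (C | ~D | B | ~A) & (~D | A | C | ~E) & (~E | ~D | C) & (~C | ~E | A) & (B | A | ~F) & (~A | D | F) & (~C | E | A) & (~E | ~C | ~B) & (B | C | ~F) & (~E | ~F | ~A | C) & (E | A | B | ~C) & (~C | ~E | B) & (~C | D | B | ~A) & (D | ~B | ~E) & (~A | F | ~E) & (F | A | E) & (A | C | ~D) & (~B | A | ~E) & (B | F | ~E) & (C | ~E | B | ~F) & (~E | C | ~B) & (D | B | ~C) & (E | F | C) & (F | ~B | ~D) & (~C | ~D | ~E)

A=1; B=0; C=1; D=1; E=0; F=0

Suppose C = 1.
The clause (~E) is unit, so E = 0.
The clause (A) is unit, so A = 1.
Suppose D = 1.
Suppose F = 0.
The clause (~B) is unit, so B = 0.
This assignment satisfies each clause.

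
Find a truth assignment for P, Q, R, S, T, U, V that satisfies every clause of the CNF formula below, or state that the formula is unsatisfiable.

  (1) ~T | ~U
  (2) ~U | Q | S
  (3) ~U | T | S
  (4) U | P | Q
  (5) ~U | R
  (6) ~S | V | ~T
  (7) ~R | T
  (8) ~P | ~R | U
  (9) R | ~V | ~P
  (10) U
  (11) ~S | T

UNSATISFIABLE

From the singleton clause (U), U = 1.
From the singleton clause (~T), T = 0.
From the singleton clause (S), S = 1.
But (~S) is also a unit clause — contradiction.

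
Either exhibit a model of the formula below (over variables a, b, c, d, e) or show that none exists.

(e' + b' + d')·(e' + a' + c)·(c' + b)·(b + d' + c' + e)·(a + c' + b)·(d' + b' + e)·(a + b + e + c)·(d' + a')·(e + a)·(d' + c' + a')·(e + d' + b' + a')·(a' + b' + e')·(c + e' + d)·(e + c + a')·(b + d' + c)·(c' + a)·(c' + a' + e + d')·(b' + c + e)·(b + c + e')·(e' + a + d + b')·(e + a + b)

a ↦ 1, b ↦ 1, c ↦ 1, d ↦ 0, e ↦ 0

Branch on c: set c = 1.
(b) alone gives b = 1.
(a) alone gives a = 1.
(d') alone gives d = 0.
(e') alone gives e = 0.
This assignment satisfies each clause.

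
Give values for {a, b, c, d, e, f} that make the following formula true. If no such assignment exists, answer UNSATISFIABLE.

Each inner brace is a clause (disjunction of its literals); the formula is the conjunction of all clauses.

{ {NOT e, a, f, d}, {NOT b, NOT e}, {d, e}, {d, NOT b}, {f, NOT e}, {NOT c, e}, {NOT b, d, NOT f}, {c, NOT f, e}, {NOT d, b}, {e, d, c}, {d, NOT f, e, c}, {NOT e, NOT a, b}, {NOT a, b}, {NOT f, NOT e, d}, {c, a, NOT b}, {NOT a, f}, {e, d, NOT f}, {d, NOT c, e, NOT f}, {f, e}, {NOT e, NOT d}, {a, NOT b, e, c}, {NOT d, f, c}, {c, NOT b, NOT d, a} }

Try b = false.
From the singleton clause (NOT d), d = false.
From the singleton clause (e), e = true.
From the singleton clause (f), f = true.
That conflicts with the unit clause (NOT f).
Backtrack on b: now try b = true.
From the singleton clause (NOT e), e = false.
From the singleton clause (d), d = true.
From the singleton clause (NOT c), c = false.
From the singleton clause (NOT f), f = false.
That conflicts with the unit clause (f).
Both values of b lead to a conflict.

UNSATISFIABLE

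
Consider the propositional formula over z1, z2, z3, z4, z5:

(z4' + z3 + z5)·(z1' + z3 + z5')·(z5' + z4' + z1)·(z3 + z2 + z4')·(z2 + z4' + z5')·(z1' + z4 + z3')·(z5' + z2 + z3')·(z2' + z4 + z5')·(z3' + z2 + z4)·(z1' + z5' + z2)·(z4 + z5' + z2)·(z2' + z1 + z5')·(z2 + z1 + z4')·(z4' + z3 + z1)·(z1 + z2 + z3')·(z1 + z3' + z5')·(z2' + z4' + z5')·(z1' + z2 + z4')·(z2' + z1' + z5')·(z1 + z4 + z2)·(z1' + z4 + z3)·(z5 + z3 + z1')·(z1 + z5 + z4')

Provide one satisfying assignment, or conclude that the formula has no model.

z1: 1, z2: 1, z3: 1, z4: 1, z5: 0

Try z4 = 1.
Try z3 = 1.
Try z5 = 0.
(z1) alone gives z1 = 1.
(z2) alone gives z2 = 1.
All clauses are satisfied.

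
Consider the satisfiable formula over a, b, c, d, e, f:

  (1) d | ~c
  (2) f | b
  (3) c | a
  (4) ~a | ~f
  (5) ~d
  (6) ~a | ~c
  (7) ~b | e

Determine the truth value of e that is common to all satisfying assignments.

True

Suppose e = 0.
From the singleton clause (~d), d = 0.
From the singleton clause (~c), c = 0.
From the singleton clause (a), a = 1.
From the singleton clause (~f), f = 0.
From the singleton clause (b), b = 1.
Now (~b) is unsatisfied and unit — conflict.
So every satisfying assignment has e = True.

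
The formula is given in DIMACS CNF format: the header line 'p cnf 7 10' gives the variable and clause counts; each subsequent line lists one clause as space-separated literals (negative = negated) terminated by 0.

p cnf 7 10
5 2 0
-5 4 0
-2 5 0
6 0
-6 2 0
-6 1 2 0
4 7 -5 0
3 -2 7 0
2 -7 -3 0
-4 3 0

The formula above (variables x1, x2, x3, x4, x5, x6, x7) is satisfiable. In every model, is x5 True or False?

True

Suppose x5 = False.
Unit clause (x2) forces x2 = True.
That conflicts with the unit clause (¬x2).
So every satisfying assignment has x5 = True.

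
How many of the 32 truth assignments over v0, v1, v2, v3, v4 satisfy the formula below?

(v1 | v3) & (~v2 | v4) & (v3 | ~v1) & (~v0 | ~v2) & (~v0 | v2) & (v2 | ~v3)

There are 2^5 = 32 truth assignments over (v0, v1, v2, v3, v4).
Split on v4. With v4 = 1, the clauses containing v4 are satisfied and ~v4 drops from the rest; 2 of the 2^4 = 16 assignments to the other variables satisfy what remains.
With v4 = 0, by the same count on the reduced clause set, 0 assignments work.
(One model: v0=F, v1=F, v2=T, v3=T, v4=T.)
Total: 2 + 0 = 2.

2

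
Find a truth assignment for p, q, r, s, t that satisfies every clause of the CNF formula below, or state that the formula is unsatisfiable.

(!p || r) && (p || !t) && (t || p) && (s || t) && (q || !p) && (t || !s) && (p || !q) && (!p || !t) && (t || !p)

Case p = false:
From the singleton clause (!t), t = false.
But (t) is also a unit clause — contradiction.
So p must be the other value — set p = true.
From the singleton clause (r), r = true.
From the singleton clause (q), q = true.
From the singleton clause (!t), t = false.
But (t) is also a unit clause — contradiction.
Both values of p lead to a conflict.

UNSATISFIABLE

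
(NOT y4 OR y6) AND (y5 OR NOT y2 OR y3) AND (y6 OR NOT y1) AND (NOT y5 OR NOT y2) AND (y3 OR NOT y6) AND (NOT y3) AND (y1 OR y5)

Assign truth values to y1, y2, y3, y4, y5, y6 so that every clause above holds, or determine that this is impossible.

y1=false,  y2=false,  y3=false,  y4=false,  y5=true,  y6=false

From the singleton clause (NOT y3), y3 = false.
From the singleton clause (NOT y6), y6 = false.
From the singleton clause (NOT y4), y4 = false.
From the singleton clause (NOT y1), y1 = false.
From the singleton clause (y5), y5 = true.
From the singleton clause (NOT y2), y2 = false.
All clauses are satisfied.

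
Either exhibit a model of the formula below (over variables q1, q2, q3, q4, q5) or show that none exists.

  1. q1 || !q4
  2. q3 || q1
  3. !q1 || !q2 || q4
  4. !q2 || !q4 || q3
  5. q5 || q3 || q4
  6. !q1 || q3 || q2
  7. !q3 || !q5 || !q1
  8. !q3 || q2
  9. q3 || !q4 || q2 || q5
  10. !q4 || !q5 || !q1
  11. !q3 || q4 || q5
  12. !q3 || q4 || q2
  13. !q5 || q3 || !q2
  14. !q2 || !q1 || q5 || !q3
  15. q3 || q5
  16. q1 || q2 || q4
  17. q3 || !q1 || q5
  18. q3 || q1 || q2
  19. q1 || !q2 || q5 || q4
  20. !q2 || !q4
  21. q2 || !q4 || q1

q1=false, q2=true, q3=true, q4=false, q5=true

Branch on q1: set q1 = false.
From the singleton clause (!q4), q4 = false.
From the singleton clause (q3), q3 = true.
From the singleton clause (q2), q2 = true.
From the singleton clause (q5), q5 = true.
This assignment satisfies each clause.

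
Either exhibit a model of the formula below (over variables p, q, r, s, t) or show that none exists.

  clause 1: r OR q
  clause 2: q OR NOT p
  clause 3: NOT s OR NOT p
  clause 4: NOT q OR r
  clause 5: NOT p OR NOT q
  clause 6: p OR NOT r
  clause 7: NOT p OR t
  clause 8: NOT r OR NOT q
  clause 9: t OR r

Case r = true:
From the singleton clause (p), p = true.
From the singleton clause (q), q = true.
But (NOT q) is also a unit clause — contradiction.
Undo r and try r = false.
From the singleton clause (q), q = true.
But (NOT q) is also a unit clause — contradiction.
Both values of r lead to a conflict.

UNSATISFIABLE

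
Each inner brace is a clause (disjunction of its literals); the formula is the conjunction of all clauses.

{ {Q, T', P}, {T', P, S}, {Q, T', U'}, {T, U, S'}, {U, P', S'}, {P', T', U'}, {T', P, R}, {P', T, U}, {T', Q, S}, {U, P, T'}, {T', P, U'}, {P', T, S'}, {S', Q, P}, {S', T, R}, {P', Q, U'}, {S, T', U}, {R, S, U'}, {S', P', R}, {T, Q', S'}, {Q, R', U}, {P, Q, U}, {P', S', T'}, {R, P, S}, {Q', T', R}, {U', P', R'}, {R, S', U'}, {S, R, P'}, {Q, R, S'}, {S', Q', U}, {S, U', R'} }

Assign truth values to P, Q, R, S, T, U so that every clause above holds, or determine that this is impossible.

P=0,  Q=1,  R=1,  S=0,  T=0,  U=0

Branch on Q: set Q = 1.
Branch on T: set T = 0.
Unit clause (S') forces S = 0.
Branch on P: set P = 0.
Unit clause (R) forces R = 1.
Unit clause (U') forces U = 0.
All clauses are satisfied.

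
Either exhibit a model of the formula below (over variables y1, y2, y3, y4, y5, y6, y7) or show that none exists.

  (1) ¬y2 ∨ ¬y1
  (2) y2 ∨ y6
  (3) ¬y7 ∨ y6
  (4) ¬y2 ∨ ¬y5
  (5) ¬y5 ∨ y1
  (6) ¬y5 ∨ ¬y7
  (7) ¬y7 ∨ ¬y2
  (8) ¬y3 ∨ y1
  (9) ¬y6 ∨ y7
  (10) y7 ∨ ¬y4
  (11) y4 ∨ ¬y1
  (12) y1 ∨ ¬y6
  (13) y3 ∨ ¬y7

y1=False; y2=True; y3=False; y4=False; y5=False; y6=False; y7=False

Case y2 = True:
The clause (¬y1) is unit, so y1 = False.
The clause (¬y5) is unit, so y5 = False.
The clause (¬y7) is unit, so y7 = False.
The clause (¬y3) is unit, so y3 = False.
The clause (¬y6) is unit, so y6 = False.
The clause (¬y4) is unit, so y4 = False.
Every clause now holds.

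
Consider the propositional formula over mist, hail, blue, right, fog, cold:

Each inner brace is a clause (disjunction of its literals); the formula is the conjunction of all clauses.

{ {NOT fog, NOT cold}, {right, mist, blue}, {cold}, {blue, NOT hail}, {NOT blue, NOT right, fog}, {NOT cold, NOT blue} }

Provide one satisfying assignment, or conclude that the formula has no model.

Unit clause (cold) forces cold = true.
Unit clause (NOT fog) forces fog = false.
Unit clause (NOT blue) forces blue = false.
Unit clause (NOT hail) forces hail = false.
Case right = false:
Unit clause (mist) forces mist = true.
All clauses are satisfied.

mist: true; hail: false; blue: false; right: false; fog: false; cold: true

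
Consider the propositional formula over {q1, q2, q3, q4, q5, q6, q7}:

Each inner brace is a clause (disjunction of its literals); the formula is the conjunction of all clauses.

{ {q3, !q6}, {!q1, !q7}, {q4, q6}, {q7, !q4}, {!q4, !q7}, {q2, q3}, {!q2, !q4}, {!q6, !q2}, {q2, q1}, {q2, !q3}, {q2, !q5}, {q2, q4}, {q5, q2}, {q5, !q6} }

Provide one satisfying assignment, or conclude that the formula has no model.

Suppose q3 = true.
(q2) alone gives q2 = true.
(!q4) alone gives q4 = false.
(q6) alone gives q6 = true.
Now (!q6) is unsatisfied and unit — conflict.
Backtrack on q3: now try q3 = false.
(!q6) alone gives q6 = false.
(q4) alone gives q4 = true.
(q7) alone gives q7 = true.
Now (!q7) is unsatisfied and unit — conflict.
Neither q3 = true nor q3 = false works.

UNSATISFIABLE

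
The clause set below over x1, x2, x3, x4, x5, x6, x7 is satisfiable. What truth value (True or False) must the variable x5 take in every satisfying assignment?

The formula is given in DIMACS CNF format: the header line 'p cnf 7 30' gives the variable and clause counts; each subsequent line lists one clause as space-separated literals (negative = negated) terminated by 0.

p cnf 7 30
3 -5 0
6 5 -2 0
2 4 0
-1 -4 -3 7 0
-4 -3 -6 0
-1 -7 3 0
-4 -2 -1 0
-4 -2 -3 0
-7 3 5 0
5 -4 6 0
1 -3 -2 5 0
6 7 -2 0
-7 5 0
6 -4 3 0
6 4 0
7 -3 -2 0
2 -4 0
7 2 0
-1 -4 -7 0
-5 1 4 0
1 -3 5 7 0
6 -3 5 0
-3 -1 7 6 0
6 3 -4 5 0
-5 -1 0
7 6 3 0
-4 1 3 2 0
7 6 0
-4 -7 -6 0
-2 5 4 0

False

Suppose x5 = True.
From the singleton clause (x3), x3 = True.
From the singleton clause (¬x1), x1 = False.
From the singleton clause (x4), x4 = True.
From the singleton clause (¬x6), x6 = False.
From the singleton clause (¬x2), x2 = False.
Now (x2) is unsatisfied and unit — conflict.
So every satisfying assignment has x5 = False.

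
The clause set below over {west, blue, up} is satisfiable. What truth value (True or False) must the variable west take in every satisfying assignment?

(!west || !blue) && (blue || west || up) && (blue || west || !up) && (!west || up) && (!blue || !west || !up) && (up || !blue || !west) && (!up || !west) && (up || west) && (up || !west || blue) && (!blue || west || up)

False

Suppose west = true.
(!blue) alone gives blue = false.
(up) alone gives up = true.
Now (!up) is unsatisfied and unit — conflict.
So every satisfying assignment has west = False.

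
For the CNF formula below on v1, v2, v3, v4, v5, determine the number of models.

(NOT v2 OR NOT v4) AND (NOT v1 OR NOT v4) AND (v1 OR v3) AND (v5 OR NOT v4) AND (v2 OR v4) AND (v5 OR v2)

7

There are 2^5 = 32 truth assignments over (v1, v2, v3, v4, v5).
Split on v4. With v4 = true, the clauses containing v4 are satisfied and NOT v4 drops from the rest; 1 of the 2^4 = 16 assignments to the other variables satisfy what remains.
With v4 = false, by the same count on the reduced clause set, 6 assignments work.
Total: 1 + 6 = 7.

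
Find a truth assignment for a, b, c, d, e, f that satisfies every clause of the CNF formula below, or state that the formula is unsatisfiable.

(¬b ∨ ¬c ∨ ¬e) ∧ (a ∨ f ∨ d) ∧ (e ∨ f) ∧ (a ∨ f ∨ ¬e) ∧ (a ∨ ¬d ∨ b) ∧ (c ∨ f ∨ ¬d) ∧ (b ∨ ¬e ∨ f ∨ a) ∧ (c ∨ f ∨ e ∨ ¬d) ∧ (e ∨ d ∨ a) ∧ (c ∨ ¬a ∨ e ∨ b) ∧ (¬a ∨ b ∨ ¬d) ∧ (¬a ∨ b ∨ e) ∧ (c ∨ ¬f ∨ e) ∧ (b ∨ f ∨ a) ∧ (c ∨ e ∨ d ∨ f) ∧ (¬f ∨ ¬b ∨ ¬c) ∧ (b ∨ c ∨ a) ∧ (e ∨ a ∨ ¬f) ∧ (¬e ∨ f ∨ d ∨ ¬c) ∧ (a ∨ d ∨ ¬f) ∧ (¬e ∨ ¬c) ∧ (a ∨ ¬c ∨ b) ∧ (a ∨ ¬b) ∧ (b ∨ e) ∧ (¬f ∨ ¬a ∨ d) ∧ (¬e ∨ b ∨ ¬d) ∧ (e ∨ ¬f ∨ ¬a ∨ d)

Branch on e: set e = True.
The clause (¬c) is unit, so c = False.
Branch on a: set a = True.
Branch on f: set f = False.
The clause (¬d) is unit, so d = False.
All clauses hold; b can take either value.

a=True; b=False; c=False; d=False; e=True; f=False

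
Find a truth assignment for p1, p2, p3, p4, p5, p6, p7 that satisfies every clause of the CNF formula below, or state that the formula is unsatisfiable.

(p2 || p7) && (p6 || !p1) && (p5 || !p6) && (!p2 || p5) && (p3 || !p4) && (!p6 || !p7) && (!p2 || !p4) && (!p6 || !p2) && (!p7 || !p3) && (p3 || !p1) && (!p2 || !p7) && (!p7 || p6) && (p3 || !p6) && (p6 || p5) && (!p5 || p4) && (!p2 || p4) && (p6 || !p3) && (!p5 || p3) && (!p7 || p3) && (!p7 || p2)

UNSATISFIABLE

Case p2 = true:
(p5) alone gives p5 = true.
(!p4) alone gives p4 = false.
Now (p4) is unsatisfied and unit — conflict.
Undo p2 and try p2 = false.
(p7) alone gives p7 = true.
Now (!p7) is unsatisfied and unit — conflict.
Both values of p2 lead to a conflict.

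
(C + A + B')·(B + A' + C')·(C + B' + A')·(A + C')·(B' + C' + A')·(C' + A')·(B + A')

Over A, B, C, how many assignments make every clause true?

1

There are 2^3 = 8 truth assignments over (A, B, C).
Split on B. With B = 1, the clauses containing B are satisfied and B' drops from the rest; 0 of the 2^2 = 4 assignments to the other variables satisfy what remains.
With B = 0, by the same count on the reduced clause set, 1 assignment works.
(One model: A=F, B=F, C=F.)
Total: 0 + 1 = 1.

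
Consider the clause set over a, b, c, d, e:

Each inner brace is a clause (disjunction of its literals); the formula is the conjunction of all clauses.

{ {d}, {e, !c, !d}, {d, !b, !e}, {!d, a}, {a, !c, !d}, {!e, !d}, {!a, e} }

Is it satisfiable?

No

(d) alone gives d = true.
(a) alone gives a = true.
(!e) alone gives e = false.
That conflicts with the unit clause (e).
No assignment satisfies every clause.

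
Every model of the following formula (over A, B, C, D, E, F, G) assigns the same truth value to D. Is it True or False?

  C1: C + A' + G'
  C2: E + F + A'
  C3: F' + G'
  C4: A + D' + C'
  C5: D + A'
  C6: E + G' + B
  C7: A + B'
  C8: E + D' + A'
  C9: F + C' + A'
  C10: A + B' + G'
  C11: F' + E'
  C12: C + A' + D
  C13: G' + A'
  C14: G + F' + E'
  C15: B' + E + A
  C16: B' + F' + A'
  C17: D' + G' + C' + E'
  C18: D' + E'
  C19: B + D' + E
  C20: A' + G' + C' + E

False

Suppose D = 1.
From the singleton clause (E'), E = 0.
From the singleton clause (A'), A = 0.
From the singleton clause (C'), C = 0.
From the singleton clause (B'), B = 0.
That conflicts with the unit clause (B).
So every satisfying assignment has D = False.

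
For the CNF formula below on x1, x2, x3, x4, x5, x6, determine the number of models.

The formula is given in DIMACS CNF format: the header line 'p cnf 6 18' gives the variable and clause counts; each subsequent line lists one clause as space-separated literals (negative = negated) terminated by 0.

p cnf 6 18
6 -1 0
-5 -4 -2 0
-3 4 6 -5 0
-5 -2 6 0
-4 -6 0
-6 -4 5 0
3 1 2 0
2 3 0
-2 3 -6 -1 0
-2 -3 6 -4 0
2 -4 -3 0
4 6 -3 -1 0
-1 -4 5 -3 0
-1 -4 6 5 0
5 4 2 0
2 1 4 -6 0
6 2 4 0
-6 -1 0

7

There are 2^6 = 64 truth assignments over (x1, x2, x3, x4, x5, x6).
Split on x6. With x6 = True, the clauses containing x6 are satisfied and ¬x6 drops from the rest; 4 of the 2^5 = 32 assignments to the other variables satisfy what remains.
With x6 = False, by the same count on the reduced clause set, 3 assignments work.
(One model: x1=F, x2=T, x3=F, x4=F, x5=F, x6=F.)
Total: 4 + 3 = 7.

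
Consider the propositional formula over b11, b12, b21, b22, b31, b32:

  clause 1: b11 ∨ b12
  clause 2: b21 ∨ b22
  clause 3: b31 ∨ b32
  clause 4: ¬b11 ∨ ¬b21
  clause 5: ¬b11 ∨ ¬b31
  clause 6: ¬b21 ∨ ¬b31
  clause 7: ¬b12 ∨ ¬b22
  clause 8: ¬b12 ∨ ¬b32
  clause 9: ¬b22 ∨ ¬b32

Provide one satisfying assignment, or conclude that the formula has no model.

UNSATISFIABLE

Try b11 = True.
From the singleton clause (¬b21), b21 = False.
From the singleton clause (b22), b22 = True.
From the singleton clause (¬b31), b31 = False.
From the singleton clause (b32), b32 = True.
That conflicts with the unit clause (¬b32).
Backtrack on b11: now try b11 = False.
From the singleton clause (b12), b12 = True.
From the singleton clause (¬b22), b22 = False.
From the singleton clause (b21), b21 = True.
From the singleton clause (¬b31), b31 = False.
From the singleton clause (b32), b32 = True.
That conflicts with the unit clause (¬b32).
Neither b11 = True nor b11 = False works.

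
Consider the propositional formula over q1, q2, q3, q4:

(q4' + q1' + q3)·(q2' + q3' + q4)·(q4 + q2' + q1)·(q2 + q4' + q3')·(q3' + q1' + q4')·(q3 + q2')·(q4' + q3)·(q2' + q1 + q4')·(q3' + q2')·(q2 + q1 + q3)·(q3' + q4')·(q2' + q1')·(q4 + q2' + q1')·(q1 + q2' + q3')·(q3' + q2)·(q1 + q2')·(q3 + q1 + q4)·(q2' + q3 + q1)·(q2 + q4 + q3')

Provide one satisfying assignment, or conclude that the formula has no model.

Branch on q3: set q3 = 0.
(q2') alone gives q2 = 0.
(q4') alone gives q4 = 0.
(q1) alone gives q1 = 1.
All clauses are satisfied.

q1 ↦ 1, q2 ↦ 0, q3 ↦ 0, q4 ↦ 0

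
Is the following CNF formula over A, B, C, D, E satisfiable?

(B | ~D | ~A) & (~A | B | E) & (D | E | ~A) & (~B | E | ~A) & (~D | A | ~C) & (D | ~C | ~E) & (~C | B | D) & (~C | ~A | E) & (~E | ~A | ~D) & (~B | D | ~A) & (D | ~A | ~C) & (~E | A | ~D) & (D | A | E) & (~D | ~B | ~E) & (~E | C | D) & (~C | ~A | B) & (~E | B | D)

Try B = 1.
Try E = 0.
The clause (~A) is unit, so A = 0.
The clause (D) is unit, so D = 1.
The clause (~C) is unit, so C = 0.
This assignment satisfies each clause.
A satisfying assignment: A ↦ 0, B ↦ 1, C ↦ 0, D ↦ 1, E ↦ 0.

Satisfiable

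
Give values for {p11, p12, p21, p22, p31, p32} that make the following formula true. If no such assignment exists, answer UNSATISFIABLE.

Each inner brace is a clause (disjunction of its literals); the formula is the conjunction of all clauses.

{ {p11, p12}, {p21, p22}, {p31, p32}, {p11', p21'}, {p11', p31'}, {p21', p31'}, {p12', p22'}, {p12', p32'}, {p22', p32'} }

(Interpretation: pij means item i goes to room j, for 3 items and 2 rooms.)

Try p11 = 1.
(p21') alone gives p21 = 0.
(p22) alone gives p22 = 1.
(p31') alone gives p31 = 0.
(p32) alone gives p32 = 1.
But (p32') is also a unit clause — contradiction.
Backtrack on p11: now try p11 = 0.
(p12) alone gives p12 = 1.
(p22') alone gives p22 = 0.
(p21) alone gives p21 = 1.
(p31') alone gives p31 = 0.
(p32) alone gives p32 = 1.
But (p32') is also a unit clause — contradiction.
Both values of p11 lead to a conflict.

UNSATISFIABLE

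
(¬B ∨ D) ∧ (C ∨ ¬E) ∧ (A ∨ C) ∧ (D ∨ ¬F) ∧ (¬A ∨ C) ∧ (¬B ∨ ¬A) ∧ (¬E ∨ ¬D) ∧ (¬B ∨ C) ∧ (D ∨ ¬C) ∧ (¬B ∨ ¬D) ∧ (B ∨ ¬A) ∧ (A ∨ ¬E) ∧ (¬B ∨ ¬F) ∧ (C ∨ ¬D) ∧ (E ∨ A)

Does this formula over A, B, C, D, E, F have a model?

No

Try B = False.
Unit clause (¬A) forces A = False.
Unit clause (C) forces C = True.
Unit clause (D) forces D = True.
Unit clause (¬E) forces E = False.
But (E) is also a unit clause — contradiction.
So B must be the other value — set B = True.
Unit clause (D) forces D = True.
But (¬D) is also a unit clause — contradiction.
Either choice for B ends in contradiction.
No assignment satisfies every clause.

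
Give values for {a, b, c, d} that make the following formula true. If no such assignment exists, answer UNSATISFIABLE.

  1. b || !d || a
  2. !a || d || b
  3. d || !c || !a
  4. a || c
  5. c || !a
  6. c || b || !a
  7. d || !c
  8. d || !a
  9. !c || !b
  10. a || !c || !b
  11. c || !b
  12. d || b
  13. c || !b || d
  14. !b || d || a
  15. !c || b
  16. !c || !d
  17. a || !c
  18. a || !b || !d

Suppose a = true.
From the singleton clause (c), c = true.
From the singleton clause (d), d = true.
But (!d) is also a unit clause — contradiction.
So a must be the other value — set a = false.
From the singleton clause (c), c = true.
But (!c) is also a unit clause — contradiction.
Neither a = true nor a = false works.

UNSATISFIABLE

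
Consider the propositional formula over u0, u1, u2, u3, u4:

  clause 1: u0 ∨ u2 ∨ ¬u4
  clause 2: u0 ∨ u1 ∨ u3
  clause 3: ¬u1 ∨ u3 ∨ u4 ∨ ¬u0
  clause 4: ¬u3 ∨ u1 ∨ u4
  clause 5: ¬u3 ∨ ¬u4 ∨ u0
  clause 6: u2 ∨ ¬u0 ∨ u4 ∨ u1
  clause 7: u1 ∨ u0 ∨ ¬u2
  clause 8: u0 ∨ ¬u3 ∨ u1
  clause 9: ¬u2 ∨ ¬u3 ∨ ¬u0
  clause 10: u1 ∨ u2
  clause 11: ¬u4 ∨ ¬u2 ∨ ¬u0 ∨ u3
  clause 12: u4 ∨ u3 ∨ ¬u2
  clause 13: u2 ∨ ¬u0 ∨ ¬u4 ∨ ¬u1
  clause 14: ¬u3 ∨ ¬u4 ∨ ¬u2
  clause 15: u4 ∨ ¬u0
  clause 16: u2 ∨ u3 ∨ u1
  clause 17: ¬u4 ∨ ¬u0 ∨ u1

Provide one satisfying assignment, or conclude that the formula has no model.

u0: False, u1: True, u2: True, u3: True, u4: False

Case u1 = True:
Case u4 = False:
(¬u0) alone gives u0 = False.
Case u3 = True:
All clauses hold; u2 can take either value.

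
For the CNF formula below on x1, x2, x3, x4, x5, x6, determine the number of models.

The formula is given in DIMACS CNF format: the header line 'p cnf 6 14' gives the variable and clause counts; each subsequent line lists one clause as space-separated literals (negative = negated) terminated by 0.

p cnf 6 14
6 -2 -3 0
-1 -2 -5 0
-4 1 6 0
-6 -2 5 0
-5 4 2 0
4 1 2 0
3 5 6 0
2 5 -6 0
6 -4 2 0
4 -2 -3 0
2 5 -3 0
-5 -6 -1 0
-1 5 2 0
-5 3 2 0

There are 2^6 = 64 truth assignments over (x1, x2, x3, x4, x5, x6).
Split on x4. With x4 = True, the clauses containing x4 are satisfied and ¬x4 drops from the rest; 3 of the 2^5 = 32 assignments to the other variables satisfy what remains.
With x4 = False, by the same count on the reduced clause set, 2 assignments work.
(One model: x1=F, x2=F, x3=T, x4=T, x5=T, x6=T.)
Total: 3 + 2 = 5.

5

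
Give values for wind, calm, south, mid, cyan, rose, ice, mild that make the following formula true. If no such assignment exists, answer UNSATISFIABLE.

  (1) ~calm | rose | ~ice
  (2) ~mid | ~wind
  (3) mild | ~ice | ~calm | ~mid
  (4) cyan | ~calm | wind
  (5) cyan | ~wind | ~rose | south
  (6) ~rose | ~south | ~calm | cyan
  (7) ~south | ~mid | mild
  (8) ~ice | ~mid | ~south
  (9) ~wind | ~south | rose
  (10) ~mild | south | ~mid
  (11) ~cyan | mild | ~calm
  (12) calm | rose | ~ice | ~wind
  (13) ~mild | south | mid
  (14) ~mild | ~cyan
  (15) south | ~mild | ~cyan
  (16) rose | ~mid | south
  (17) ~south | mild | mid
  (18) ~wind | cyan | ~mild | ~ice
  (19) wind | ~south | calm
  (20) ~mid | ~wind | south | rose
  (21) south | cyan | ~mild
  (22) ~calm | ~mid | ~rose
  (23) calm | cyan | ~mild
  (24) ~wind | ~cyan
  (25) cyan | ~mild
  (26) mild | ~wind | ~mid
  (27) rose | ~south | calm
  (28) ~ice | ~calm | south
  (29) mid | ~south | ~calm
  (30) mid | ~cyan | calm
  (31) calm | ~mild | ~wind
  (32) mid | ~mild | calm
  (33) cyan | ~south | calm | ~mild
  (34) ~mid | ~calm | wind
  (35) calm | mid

Case mid = 1:
From the singleton clause (~wind), wind = 0.
From the singleton clause (~calm), calm = 0.
From the singleton clause (~south), south = 0.
From the singleton clause (~mild), mild = 0.
From the singleton clause (rose), rose = 1.
Every clause is now satisfied; cyan, ice are unconstrained.

wind=0,  calm=0,  south=0,  mid=1,  cyan=0,  rose=1,  ice=0,  mild=0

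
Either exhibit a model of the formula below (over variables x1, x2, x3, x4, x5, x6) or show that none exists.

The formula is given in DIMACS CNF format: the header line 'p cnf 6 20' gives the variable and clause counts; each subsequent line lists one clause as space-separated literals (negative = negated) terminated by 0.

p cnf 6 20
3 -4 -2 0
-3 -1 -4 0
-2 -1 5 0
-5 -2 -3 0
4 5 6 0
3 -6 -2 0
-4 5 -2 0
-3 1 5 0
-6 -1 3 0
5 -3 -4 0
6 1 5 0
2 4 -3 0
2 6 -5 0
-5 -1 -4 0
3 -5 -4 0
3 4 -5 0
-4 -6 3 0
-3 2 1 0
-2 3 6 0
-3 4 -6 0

Suppose x3 = False.
Suppose x4 = True.
From the singleton clause (¬x2), x2 = False.
From the singleton clause (¬x5), x5 = False.
From the singleton clause (¬x6), x6 = False.
From the singleton clause (x1), x1 = True.
Every clause now holds.

x1: True, x2: False, x3: False, x4: True, x5: False, x6: False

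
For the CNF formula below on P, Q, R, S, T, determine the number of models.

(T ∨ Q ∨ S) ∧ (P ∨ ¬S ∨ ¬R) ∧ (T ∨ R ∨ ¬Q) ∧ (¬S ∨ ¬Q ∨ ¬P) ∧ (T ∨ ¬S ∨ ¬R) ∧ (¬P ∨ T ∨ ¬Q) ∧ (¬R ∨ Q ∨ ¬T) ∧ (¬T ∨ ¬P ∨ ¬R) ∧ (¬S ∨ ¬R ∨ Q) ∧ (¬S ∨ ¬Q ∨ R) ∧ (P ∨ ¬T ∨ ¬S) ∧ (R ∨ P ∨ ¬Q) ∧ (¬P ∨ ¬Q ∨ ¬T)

There are 2^5 = 32 truth assignments over (P, Q, R, S, T).
Split on T. With T = True, the clauses containing T are satisfied and ¬T drops from the rest; 4 of the 2^4 = 16 assignments to the other variables satisfy what remains.
With T = False, by the same count on the reduced clause set, 3 assignments work.
(One model: P=F, Q=F, R=F, S=F, T=T.)
Total: 4 + 3 = 7.

7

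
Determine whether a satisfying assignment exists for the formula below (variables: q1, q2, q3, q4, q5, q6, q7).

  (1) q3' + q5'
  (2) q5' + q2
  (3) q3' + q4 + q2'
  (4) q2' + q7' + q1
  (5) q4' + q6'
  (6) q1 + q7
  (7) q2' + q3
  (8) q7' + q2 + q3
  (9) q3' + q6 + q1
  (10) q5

The clause (q5) is unit, so q5 = 1.
The clause (q3') is unit, so q3 = 0.
The clause (q2) is unit, so q2 = 1.
That conflicts with the unit clause (q2').
No assignment satisfies every clause.

No, unsatisfiable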